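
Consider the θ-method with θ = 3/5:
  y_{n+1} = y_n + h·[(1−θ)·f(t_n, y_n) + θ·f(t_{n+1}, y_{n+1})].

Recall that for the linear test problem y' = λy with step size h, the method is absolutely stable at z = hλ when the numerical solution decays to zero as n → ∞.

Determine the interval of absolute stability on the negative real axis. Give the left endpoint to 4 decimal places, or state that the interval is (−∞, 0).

interval (−∞, 0).

With y'=λy (z=hλ):
  y_{n+1} = y_n + z·[2/5·y_n + 3/5·y_{n+1}] ⇒ (1 − 3/5z)y_{n+1} = (1 + 2/5z)y_n
  Hence R(z) = (1 + 2/5z)/(1 − 3/5z).

Find x<0 with |R(x)|<1.
x=-0.72: |R|=0.4972
x=-2: |R|=0.0909
x=-10: |R|=0.4286
x=-100: |R|=0.6393
θ=3/5≥1/2 ⇒ |1+2/5x|<|1−3/5x| ∀x<0 ⇒ stable on all of ℝ⁻.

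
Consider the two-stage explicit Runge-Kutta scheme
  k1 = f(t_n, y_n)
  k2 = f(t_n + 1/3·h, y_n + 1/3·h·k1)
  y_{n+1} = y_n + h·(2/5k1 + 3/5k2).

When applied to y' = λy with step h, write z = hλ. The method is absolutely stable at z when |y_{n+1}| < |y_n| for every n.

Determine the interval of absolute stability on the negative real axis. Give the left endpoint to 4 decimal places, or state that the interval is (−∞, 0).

(-5.0000, 0).

With y'=λy (z=hλ):
  k1=λy_n ⇒ h·k1=z·y_n;  k2=λ(1+1/3z)y_n ⇒ h·k2=z(1+1/3z)y_n
  y_{n+1}/y_n = 1 + 2/5z + 3/5z(1+1/3z) = 1 + z + 1/5z²
  Hence R(z) = 1 + z + 1/5z².

Need |R(x)|<1, x<0.
x=-1.51: |R|=0.0540
R=1: x+1/5x²=0 ⇒ x=−5=-5.0000; min R=1−1/(4·1/5)=-0.2500>−1
Confirm numerically:
  x=-3.573: |R|=0.01973 <1
  x=-2.947: |R|=0.21004 <1
  x=-2.105: |R|=0.21879 <1
  x=-5.314: |R|=1.33372 >1
  x=-5.224: |R|=1.23404 >1
  x=-5.068: |R|=1.06892 >1
Stable set (-5.0000, 0).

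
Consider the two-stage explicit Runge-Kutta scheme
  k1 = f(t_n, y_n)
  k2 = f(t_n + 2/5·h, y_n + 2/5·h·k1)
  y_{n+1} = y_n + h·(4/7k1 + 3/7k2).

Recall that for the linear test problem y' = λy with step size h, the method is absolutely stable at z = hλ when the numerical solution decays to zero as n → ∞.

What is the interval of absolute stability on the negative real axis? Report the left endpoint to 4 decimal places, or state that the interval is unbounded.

(-5.8333, 0).

Test eqn y'=λy, z=hλ:
  k1=λy_n ⇒ h·k1=z·y_n;  k2=λ(1+2/5z)y_n ⇒ h·k2=z(1+2/5z)y_n
  y_{n+1}/y_n = 1 + 4/7z + 3/7z(1+2/5z) = 1 + z + 6/35z²
  ⇒ R(z) = 1 + z + 6/35z².

Solve |R(x)|<1 on ℝ⁻.
x=-0.53: |R|=0.5182
R=1: x+6/35x²=0 ⇒ x=−35/6=-5.8333; min R=1−1/(4·6/35)=-0.4583>−1
Confirm numerically:
  x=-4.127: |R|=0.20721 <1
  x=-3.709: |R|=0.35071 <1
  x=-2.569: |R|=0.43761 <1
  x=-2.500: |R|=0.42857 <1
  x=-6.359: |R|=1.57304 >1
  x=-6.343: |R|=1.55420 >1
So |R|<1 on (-5.8333, 0).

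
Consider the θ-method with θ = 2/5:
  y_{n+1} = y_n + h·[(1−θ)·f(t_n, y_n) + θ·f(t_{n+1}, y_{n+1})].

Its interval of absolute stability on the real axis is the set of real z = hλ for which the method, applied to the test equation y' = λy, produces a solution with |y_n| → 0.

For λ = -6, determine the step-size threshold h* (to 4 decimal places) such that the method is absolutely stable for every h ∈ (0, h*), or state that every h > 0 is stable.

Test eqn y'=λy, z=hλ:
  y_{n+1} = y_n + z·[3/5·y_n + 2/5·y_{n+1}] ⇒ (1 − 2/5z)y_{n+1} = (1 + 3/5z)y_n
  R(z) = (1 + 3/5z)/(1 − 2/5z).

Solve |R(x)|<1 on ℝ⁻.
x=-0.71: |R|=0.4470
R=−1: 1+3/5x = −1+2/5x ⇒ -1/5x=2 ⇒ x=2/(-1/5)=-10.0000
Confirm numerically:
  x=-6.828: |R|=0.82997 <1
  x=-6.108: |R|=0.77393 <1
  x=-5.507: |R|=0.71943 <1
  x=-10.576: |R|=1.02203 >1
  x=-10.554: |R|=1.02122 >1
Interval (-10.0000, 0).

(-10.0000,0); λ=-6 ⇒ h* = (10)/6 = 1.6667.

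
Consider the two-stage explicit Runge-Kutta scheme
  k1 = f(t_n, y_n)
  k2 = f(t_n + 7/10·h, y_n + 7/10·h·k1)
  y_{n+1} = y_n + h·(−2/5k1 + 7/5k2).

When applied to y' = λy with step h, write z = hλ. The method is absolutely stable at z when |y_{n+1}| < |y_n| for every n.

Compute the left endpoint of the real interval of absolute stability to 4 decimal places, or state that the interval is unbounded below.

left endpoint -1.0204.

On y'=λy, z=hλ:
  k1=λy_n ⇒ h·k1=z·y_n;  k2=λ(1+7/10z)y_n ⇒ h·k2=z(1+7/10z)y_n
  y_{n+1}/y_n = 1 − 2/5z + 7/5z(1+7/10z) = 1 + z + 49/50z²
  R(z) = 1 + z + 49/50z².

Need |R(x)|<1, x<0.
x=-1.15: |R|=1.1461
R=1: x+49/50x²=0 ⇒ x=−50/49=-1.0204; min R=1−1/(4·49/50)=0.7449>−1
Confirm numerically:
  x=-0.931: |R|=0.91843 <1
  x=-0.801: |R|=0.82777 <1
  x=-0.701: |R|=0.78057 <1
  x=-0.610: |R|=0.75466 <1
  x=-1.454: |R|=1.61783 >1
  x=-1.245: |R|=1.27402 >1
  x=-1.155: |R|=1.15234 >1
Interval (-1.0204, 0).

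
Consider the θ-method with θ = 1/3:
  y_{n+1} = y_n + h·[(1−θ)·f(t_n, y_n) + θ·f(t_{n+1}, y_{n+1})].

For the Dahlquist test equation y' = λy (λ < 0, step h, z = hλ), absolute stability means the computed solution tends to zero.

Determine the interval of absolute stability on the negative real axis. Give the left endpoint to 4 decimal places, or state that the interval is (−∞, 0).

Set f=λy, z=hλ:
  y_{n+1} = y_n + z·[2/3·y_n + 1/3·y_{n+1}] ⇒ (1 − 1/3z)y_{n+1} = (1 + 2/3z)y_n
  Hence R(z) = (1 + 2/3z)/(1 − 1/3z).

Solve |R(x)|<1 on ℝ⁻.
x=-0.49: |R|=0.5788
R=−1: 1+2/3x = −1+1/3x ⇒ -1/3x=2 ⇒ x=2/(-1/3)=-6.0000
Confirm numerically:
  x=-5.745: |R|=0.97084 <1
  x=-5.243: |R|=0.90816 <1
  x=-4.034: |R|=0.72050 <1
  x=-3.971: |R|=0.70894 <1
  x=-6.564: |R|=1.05897 >1
  x=-6.306: |R|=1.03288 >1
  x=-6.256: |R|=1.02766 >1
Interval (-6.0000, 0).

(-6.0000, 0).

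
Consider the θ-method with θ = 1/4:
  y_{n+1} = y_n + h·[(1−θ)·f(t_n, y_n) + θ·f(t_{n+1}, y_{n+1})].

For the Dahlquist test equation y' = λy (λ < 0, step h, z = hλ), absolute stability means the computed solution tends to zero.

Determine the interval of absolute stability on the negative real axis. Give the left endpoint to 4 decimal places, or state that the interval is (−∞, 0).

On y'=λy, z=hλ:
  y_{n+1} = y_n + z·[3/4·y_n + 1/4·y_{n+1}] ⇒ (1 − 1/4z)y_{n+1} = (1 + 3/4z)y_n
  ⇒ R(z) = (1 + 3/4z)/(1 − 1/4z).

Need |R(x)|<1, x<0.
x=-1.16: |R|=0.1008
R=−1: 1+3/4x = −1+1/4x ⇒ -1/2x=2 ⇒ x=2/(-1/2)=-4.0000
Confirm numerically:
  x=-3.294: |R|=0.80642 <1
  x=-2.929: |R|=0.69086 <1
  x=-2.327: |R|=0.47116 <1
  x=-4.152: |R|=1.03729 >1
  x=-4.102: |R|=1.02518 >1
Stable set (-4.0000, 0).

(-4.0000, 0).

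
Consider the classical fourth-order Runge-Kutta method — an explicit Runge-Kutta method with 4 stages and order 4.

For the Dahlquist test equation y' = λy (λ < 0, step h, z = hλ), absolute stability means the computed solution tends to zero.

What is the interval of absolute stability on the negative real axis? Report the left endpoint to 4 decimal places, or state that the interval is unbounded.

z∈(-2.7853,0).

With y'=λy (z=hλ):
  order 4, 4-stage ⇒ R(z)=1+z+z^2/2+z^3/6+z^4/24
  (e.g. R(-1.06)=0.35590, |R|=0.35590)

Need |R(x)|<1, x<0.
x=-1.06: |R|=0.3559
|R(-2.3)|=0.4832 |R(-1.37)|=0.2867
Bisect:
  x_lo=-3.4391 |R|=2.5239  x_hi=-0.2551 |R|=0.7748
  mid=-1.84710 |R|=0.29348 →hi
  mid=-2.64309 |R|=0.80593 →hi
  mid=-3.04109 |R|=1.45931 →lo
  mid=-2.84209 |R|=1.08906 →lo
  mid=-2.74259 |R|=0.93750 →hi
  mid=-2.79234 |R|=1.01068 →lo
  mid=-2.76747 |R|=0.97345 →hi
  mid=-2.77990 |R|=0.99190 →hi
  ...
  [-2.78534,-2.78515] ⇒ x*=-2.7853
Interval (-2.7853, 0).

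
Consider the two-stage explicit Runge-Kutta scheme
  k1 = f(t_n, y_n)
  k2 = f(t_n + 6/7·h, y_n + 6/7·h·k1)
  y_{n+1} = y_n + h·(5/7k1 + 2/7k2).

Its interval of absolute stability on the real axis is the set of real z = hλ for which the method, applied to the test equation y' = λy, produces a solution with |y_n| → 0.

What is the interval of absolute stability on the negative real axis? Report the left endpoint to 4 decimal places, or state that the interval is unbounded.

(-4.0833, 0).

On y'=λy, z=hλ:
  k1=λy_n ⇒ h·k1=z·y_n;  k2=λ(1+6/7z)y_n ⇒ h·k2=z(1+6/7z)y_n
  y_{n+1}/y_n = 1 + 5/7z + 2/7z(1+6/7z) = 1 + z + 12/49z²
  R(z) = 1 + z + 12/49z².

Boundary: |R(x)|=1, x<0.
x=-1.69: |R|=0.0095
R=1: x+12/49x²=0 ⇒ x=−49/12=-4.0833; min R=1−1/(4·12/49)=-0.0208>−1
Confirm numerically:
  x=-3.104: |R|=0.25555 <1
  x=-2.562: |R|=0.04547 <1
  x=-1.665: |R|=0.01391 <1
  x=-4.505: |R|=1.46521 >1
  x=-4.308: |R|=1.23703 >1
  x=-4.110: |R|=1.02684 >1
Stable set (-4.0833, 0).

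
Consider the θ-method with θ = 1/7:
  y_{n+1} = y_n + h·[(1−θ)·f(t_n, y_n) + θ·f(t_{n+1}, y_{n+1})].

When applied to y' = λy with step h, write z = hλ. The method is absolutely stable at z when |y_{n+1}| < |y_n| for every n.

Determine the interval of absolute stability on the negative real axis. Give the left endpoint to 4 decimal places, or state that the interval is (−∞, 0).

(-2.8000, 0).

Set f=λy, z=hλ:
  y_{n+1} = y_n + z·[6/7·y_n + 1/7·y_{n+1}] ⇒ (1 − 1/7z)y_{n+1} = (1 + 6/7z)y_n
  ⇒ R(z) = (1 + 6/7z)/(1 − 1/7z).

Boundary: |R(x)|=1, x<0.
x=-1.69: |R|=0.3613
R=−1: 1+6/7x = −1+1/7x ⇒ -5/7x=2 ⇒ x=2/(-5/7)=-2.8000
Confirm numerically:
  x=-2.712: |R|=0.95470 <1
  x=-2.212: |R|=0.68085 <1
  x=-1.603: |R|=0.30431 <1
  x=-1.447: |R|=0.19912 <1
  x=-3.393: |R|=1.28529 >1
  x=-3.061: |R|=1.12971 >1
  x=-3.023: |R|=1.11124 >1
So |R|<1 on (-2.8000, 0).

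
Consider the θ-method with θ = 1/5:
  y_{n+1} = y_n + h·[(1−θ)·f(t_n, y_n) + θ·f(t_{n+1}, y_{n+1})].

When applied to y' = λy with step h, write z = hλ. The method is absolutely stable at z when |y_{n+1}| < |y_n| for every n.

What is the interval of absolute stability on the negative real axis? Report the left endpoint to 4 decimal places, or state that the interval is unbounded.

With y'=λy (z=hλ):
  y_{n+1} = y_n + z·[4/5·y_n + 1/5·y_{n+1}] ⇒ (1 − 1/5z)y_{n+1} = (1 + 4/5z)y_n
  Hence R(z) = (1 + 4/5z)/(1 − 1/5z).

Solve |R(x)|<1 on ℝ⁻.
x=-1.65: |R|=0.2406
R=−1: 1+4/5x = −1+1/5x ⇒ -3/5x=2 ⇒ x=2/(-3/5)=-3.3333
Confirm numerically:
  x=-3.310: |R|=0.99158 <1
  x=-3.131: |R|=0.92535 <1
  x=-2.905: |R|=0.83744 <1
  x=-1.966: |R|=0.41114 <1
  x=-3.912: |R|=1.19479 >1
  x=-3.835: |R|=1.17035 >1
Stable set (-3.3333, 0).

z∈(-3.3333,0).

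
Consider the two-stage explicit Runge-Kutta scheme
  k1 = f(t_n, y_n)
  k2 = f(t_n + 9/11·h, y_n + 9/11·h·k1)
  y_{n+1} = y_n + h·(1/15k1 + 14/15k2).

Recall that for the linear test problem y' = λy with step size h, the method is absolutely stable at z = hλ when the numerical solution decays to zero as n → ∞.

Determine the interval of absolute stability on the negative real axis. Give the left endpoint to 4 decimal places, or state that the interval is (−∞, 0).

Set f=λy, z=hλ:
  k1=λy_n ⇒ h·k1=z·y_n;  k2=λ(1+9/11z)y_n ⇒ h·k2=z(1+9/11z)y_n
  y_{n+1}/y_n = 1 + 1/15z + 14/15z(1+9/11z) = 1 + z + 42/55z²
  Hence R(z) = 1 + z + 42/55z².

Find x<0 with |R(x)|<1.
x=-0.92: |R|=0.7263
R=1: x+42/55x²=0 ⇒ x=−55/42=-1.3095; min R=1−1/(4·42/55)=0.6726>−1
Confirm numerically:
  x=-1.090: |R|=0.81728 <1
  x=-1.055: |R|=0.79495 <1
  x=-0.787: |R|=0.68597 <1
  x=-0.786: |R|=0.68577 <1
  x=-1.900: |R|=1.85673 >1
  x=-1.762: |R|=1.60882 >1
  x=-1.690: |R|=1.49102 >1
Stable set (-1.3095, 0).

z∈(-1.3095,0).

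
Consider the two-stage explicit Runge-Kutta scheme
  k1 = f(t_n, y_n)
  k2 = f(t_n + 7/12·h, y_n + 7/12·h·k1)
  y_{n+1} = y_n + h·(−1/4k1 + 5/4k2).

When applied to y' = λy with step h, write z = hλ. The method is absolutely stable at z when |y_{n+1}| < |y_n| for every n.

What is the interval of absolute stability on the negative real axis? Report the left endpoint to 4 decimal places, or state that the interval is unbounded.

(-1.3714, 0).

Test eqn y'=λy, z=hλ:
  k1=λy_n ⇒ h·k1=z·y_n;  k2=λ(1+7/12z)y_n ⇒ h·k2=z(1+7/12z)y_n
  y_{n+1}/y_n = 1 − 1/4z + 5/4z(1+7/12z) = 1 + z + 35/48z²
  ⇒ R(z) = 1 + z + 35/48z².

Find x<0 with |R(x)|<1.
x=-1.23: |R|=0.8732
R=1: x+35/48x²=0 ⇒ x=−48/35=-1.3714; min R=1−1/(4·35/48)=0.6571>−1
Confirm numerically:
  x=-0.957: |R|=0.71081 <1
  x=-0.734: |R|=0.65884 <1
  x=-0.661: |R|=0.65759 <1
  x=-1.588: |R|=1.25077 >1
  x=-1.500: |R|=1.14062 >1
Stable set (-1.3714, 0).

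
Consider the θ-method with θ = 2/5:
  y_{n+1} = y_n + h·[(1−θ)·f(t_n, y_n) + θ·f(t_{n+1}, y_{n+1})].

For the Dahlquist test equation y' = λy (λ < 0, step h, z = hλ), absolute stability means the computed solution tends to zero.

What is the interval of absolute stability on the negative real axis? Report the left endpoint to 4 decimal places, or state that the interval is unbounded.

(-10.0000, 0).

With y'=λy (z=hλ):
  y_{n+1} = y_n + z·[3/5·y_n + 2/5·y_{n+1}] ⇒ (1 − 2/5z)y_{n+1} = (1 + 3/5z)y_n
  R(z) = (1 + 3/5z)/(1 − 2/5z).

Boundary: |R(x)|=1, x<0.
x=-0.92: |R|=0.3275
R=−1: 1+3/5x = −1+2/5x ⇒ -1/5x=2 ⇒ x=2/(-1/5)=-10.0000
Confirm numerically:
  x=-8.201: |R|=0.91594 <1
  x=-7.353: |R|=0.86568 <1
  x=-4.279: |R|=0.57804 <1
  x=-10.581: |R|=1.02221 >1
  x=-10.239: |R|=1.00938 >1
Interval (-10.0000, 0).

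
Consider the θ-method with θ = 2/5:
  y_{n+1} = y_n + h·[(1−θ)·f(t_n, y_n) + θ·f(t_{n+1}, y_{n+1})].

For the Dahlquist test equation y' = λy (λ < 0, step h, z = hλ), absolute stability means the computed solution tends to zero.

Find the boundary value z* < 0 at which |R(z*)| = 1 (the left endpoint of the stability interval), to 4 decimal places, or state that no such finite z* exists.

Test eqn y'=λy, z=hλ:
  y_{n+1} = y_n + z·[3/5·y_n + 2/5·y_{n+1}] ⇒ (1 − 2/5z)y_{n+1} = (1 + 3/5z)y_n
  Hence R(z) = (1 + 3/5z)/(1 − 2/5z).

Find x<0 with |R(x)|<1.
x=-0.8: |R|=0.3939
R=−1: 1+3/5x = −1+2/5x ⇒ -1/5x=2 ⇒ x=2/(-1/5)=-10.0000
Confirm numerically:
  x=-6.707: |R|=0.82117 <1
  x=-5.423: |R|=0.71116 <1
  x=-4.805: |R|=0.64442 <1
  x=-4.518: |R|=0.60943 <1
  x=-10.527: |R|=1.02023 >1
  x=-10.062: |R|=1.00247 >1
So |R|<1 on (-10.0000, 0).

left endpoint -10.0000.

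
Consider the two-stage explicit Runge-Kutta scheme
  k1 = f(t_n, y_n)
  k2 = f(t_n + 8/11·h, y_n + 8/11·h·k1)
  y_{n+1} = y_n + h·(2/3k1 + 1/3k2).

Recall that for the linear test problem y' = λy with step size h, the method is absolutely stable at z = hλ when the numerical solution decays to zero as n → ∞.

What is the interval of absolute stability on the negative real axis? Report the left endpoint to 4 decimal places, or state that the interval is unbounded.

Test eqn y'=λy, z=hλ:
  k1=λy_n ⇒ h·k1=z·y_n;  k2=λ(1+8/11z)y_n ⇒ h·k2=z(1+8/11z)y_n
  y_{n+1}/y_n = 1 + 2/3z + 1/3z(1+8/11z) = 1 + z + 8/33z²
  ⇒ R(z) = 1 + z + 8/33z².

Find x<0 with |R(x)|<1.
x=-1.3: |R|=0.1097
R=1: x+8/33x²=0 ⇒ x=−33/8=-4.1250; min R=1−1/(4·8/33)=-0.0312>−1
Confirm numerically:
  x=-4.020: |R|=0.89767 <1
  x=-2.958: |R|=0.16315 <1
  x=-2.737: |R|=0.07904 <1
  x=-1.913: |R|=0.02583 <1
  x=-4.505: |R|=1.41501 >1
  x=-4.147: |R|=1.02212 >1
Stable set (-4.1250, 0).

(-4.1250, 0).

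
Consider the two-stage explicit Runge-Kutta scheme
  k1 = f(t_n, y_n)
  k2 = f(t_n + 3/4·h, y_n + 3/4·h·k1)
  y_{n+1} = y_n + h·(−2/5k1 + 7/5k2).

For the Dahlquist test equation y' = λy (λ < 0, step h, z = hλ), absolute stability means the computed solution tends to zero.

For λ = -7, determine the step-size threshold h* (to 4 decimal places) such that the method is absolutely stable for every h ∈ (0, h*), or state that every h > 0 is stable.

Test eqn y'=λy, z=hλ:
  k1=λy_n ⇒ h·k1=z·y_n;  k2=λ(1+3/4z)y_n ⇒ h·k2=z(1+3/4z)y_n
  y_{n+1}/y_n = 1 − 2/5z + 7/5z(1+3/4z) = 1 + z + 21/20z²
  ⇒ R(z) = 1 + z + 21/20z².

Solve |R(x)|<1 on ℝ⁻.
x=-0.62: |R|=0.7836
R=1: x+21/20x²=0 ⇒ x=−20/21=-0.9524; min R=1−1/(4·21/20)=0.7619>−1
Confirm numerically:
  x=-0.849: |R|=0.90784 <1
  x=-0.712: |R|=0.82029 <1
  x=-0.697: |R|=0.81310 <1
  x=-1.514: |R|=1.89281 >1
  x=-1.418: |R|=1.69326 >1
  x=-1.058: |R|=1.11733 >1
Interval (-0.9524, 0).

(-0.9524,0); λ=-7 ⇒ h* = (20/21)/7 = 0.1361.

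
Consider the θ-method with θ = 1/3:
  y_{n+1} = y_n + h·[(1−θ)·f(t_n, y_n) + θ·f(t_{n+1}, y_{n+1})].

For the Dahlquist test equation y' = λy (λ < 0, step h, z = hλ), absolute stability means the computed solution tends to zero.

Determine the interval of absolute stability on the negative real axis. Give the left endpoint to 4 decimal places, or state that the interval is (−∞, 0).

(-6.0000, 0).

Test eqn y'=λy, z=hλ:
  y_{n+1} = y_n + z·[2/3·y_n + 1/3·y_{n+1}] ⇒ (1 − 1/3z)y_{n+1} = (1 + 2/3z)y_n
  R(z) = (1 + 2/3z)/(1 − 1/3z).

Boundary: |R(x)|=1, x<0.
x=-1.48: |R|=0.0089
R=−1: 1+2/3x = −1+1/3x ⇒ -1/3x=2 ⇒ x=2/(-1/3)=-6.0000
Confirm numerically:
  x=-4.654: |R|=0.82414 <1
  x=-3.331: |R|=0.57842 <1
  x=-2.460: |R|=0.35165 <1
  x=-6.477: |R|=1.05033 >1
  x=-6.281: |R|=1.03028 >1
  x=-6.060: |R|=1.00662 >1
So |R|<1 on (-6.0000, 0).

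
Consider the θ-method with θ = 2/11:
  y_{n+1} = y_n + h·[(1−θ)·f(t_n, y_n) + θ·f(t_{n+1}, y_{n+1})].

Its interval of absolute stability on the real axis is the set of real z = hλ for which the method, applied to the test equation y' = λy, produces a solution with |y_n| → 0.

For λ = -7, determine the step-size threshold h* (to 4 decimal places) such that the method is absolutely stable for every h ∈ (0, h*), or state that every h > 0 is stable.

On y'=λy, z=hλ:
  y_{n+1} = y_n + z·[9/11·y_n + 2/11·y_{n+1}] ⇒ (1 − 2/11z)y_{n+1} = (1 + 9/11z)y_n
  Hence R(z) = (1 + 9/11z)/(1 − 2/11z).

Boundary: |R(x)|=1, x<0.
x=-0.7: |R|=0.3790
R=−1: 1+9/11x = −1+2/11x ⇒ -7/11x=2 ⇒ x=2/(-7/11)=-3.1429
Confirm numerically:
  x=-2.488: |R|=0.71307 <1
  x=-2.462: |R|=0.70070 <1
  x=-2.338: |R|=0.64060 <1
  x=-1.669: |R|=0.28044 <1
  x=-3.733: |R|=1.22371 >1
  x=-3.281: |R|=1.05506 >1
  x=-3.276: |R|=1.05310 >1
So |R|<1 on (-3.1429, 0).

(-3.1429,0); λ=-7 ⇒ h* = (22/7)/7 = 0.4490.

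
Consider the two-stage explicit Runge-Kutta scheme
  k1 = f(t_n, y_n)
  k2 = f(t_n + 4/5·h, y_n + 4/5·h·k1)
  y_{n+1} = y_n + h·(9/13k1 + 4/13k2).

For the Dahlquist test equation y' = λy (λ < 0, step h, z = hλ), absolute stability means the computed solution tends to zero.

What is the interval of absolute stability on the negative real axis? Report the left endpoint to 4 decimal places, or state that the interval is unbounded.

(-4.0625, 0).

With y'=λy (z=hλ):
  k1=λy_n ⇒ h·k1=z·y_n;  k2=λ(1+4/5z)y_n ⇒ h·k2=z(1+4/5z)y_n
  y_{n+1}/y_n = 1 + 9/13z + 4/13z(1+4/5z) = 1 + z + 16/65z²
  Hence R(z) = 1 + z + 16/65z².

Solve |R(x)|<1 on ℝ⁻.
x=-0.3: |R|=0.7222
R=1: x+16/65x²=0 ⇒ x=−65/16=-4.0625; min R=1−1/(4·16/65)=-0.0156>−1
Confirm numerically:
  x=-3.621: |R|=0.60648 <1
  x=-2.716: |R|=0.09979 <1
  x=-2.202: |R|=0.00845 <1
  x=-4.642: |R|=1.66216 >1
  x=-4.509: |R|=1.49557 >1
So |R|<1 on (-4.0625, 0).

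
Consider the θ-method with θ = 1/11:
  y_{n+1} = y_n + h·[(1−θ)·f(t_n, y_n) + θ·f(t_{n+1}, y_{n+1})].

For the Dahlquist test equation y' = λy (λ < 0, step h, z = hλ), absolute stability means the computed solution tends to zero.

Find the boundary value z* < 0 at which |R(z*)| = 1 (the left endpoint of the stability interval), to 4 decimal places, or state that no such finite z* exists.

z* = -2.4444.

With y'=λy (z=hλ):
  y_{n+1} = y_n + z·[10/11·y_n + 1/11·y_{n+1}] ⇒ (1 − 1/11z)y_{n+1} = (1 + 10/11z)y_n
  Hence R(z) = (1 + 10/11z)/(1 − 1/11z).

Boundary: |R(x)|=1, x<0.
x=-0.67: |R|=0.3685
R=−1: 1+10/11x = −1+1/11x ⇒ -9/11x=2 ⇒ x=2/(-9/11)=-2.4444
Confirm numerically:
  x=-2.030: |R|=0.71374 <1
  x=-1.698: |R|=0.47094 <1
  x=-1.524: |R|=0.33855 <1
  x=-2.912: |R|=1.30247 >1
  x=-2.614: |R|=1.11209 >1
Interval (-2.4444, 0).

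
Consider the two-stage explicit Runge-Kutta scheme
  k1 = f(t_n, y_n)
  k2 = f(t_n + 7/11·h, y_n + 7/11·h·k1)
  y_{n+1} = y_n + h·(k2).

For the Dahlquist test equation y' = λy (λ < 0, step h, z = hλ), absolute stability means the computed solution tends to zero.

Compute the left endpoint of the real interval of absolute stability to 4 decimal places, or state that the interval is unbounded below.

z* = -1.5714.

With y'=λy (z=hλ):
  k1=λy_n ⇒ h·k1=z·y_n;  k2=λ(1+7/11z)y_n ⇒ h·k2=z(1+7/11z)y_n
  y_{n+1}/y_n = 1 + z(1+7/11z) = 1 + z + 7/11z²
  ⇒ R(z) = 1 + z + 7/11z².

Boundary: |R(x)|=1, x<0.
x=-1.53: |R|=0.9597
R=1: x+7/11x²=0 ⇒ x=−11/7=-1.5714; min R=1−1/(4·7/11)=0.6071>−1
Confirm numerically:
  x=-1.318: |R|=0.78744 <1
  x=-1.149: |R|=0.69113 <1
  x=-0.643: |R|=0.62010 <1
  x=-2.126: |R|=1.75028 >1
  x=-1.770: |R|=1.22366 >1
  x=-1.608: |R|=1.03742 >1
Interval (-1.5714, 0).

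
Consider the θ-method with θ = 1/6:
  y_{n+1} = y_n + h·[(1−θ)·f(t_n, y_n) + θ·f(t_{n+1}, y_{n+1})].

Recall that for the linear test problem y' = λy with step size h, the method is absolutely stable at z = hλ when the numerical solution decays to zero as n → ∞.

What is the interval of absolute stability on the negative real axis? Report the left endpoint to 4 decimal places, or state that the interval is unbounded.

(-3.0000, 0).

Test eqn y'=λy, z=hλ:
  y_{n+1} = y_n + z·[5/6·y_n + 1/6·y_{n+1}] ⇒ (1 − 1/6z)y_{n+1} = (1 + 5/6z)y_n
  ⇒ R(z) = (1 + 5/6z)/(1 − 1/6z).

Boundary: |R(x)|=1, x<0.
x=-0.86: |R|=0.2478
R=−1: 1+5/6x = −1+1/6x ⇒ -2/3x=2 ⇒ x=2/(-2/3)=-3.0000
Confirm numerically:
  x=-2.891: |R|=0.95096 <1
  x=-2.399: |R|=0.71378 <1
  x=-1.788: |R|=0.37750 <1
  x=-3.600: |R|=1.25000 >1
  x=-3.488: |R|=1.20573 >1
  x=-3.369: |R|=1.15754 >1
Stable set (-3.0000, 0).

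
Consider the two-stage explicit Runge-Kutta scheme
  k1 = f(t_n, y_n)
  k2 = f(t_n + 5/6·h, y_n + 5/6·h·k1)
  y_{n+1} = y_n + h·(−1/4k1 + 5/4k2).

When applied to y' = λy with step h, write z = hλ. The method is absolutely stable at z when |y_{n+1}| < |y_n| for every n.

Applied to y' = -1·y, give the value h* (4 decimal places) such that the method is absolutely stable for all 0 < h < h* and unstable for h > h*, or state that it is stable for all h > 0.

With y'=λy (z=hλ):
  k1=λy_n ⇒ h·k1=z·y_n;  k2=λ(1+5/6z)y_n ⇒ h·k2=z(1+5/6z)y_n
  y_{n+1}/y_n = 1 − 1/4z + 5/4z(1+5/6z) = 1 + z + 25/24z²
  ⇒ R(z) = 1 + z + 25/24z².

Boundary: |R(x)|=1, x<0.
x=-1.35: |R|=1.5484
R=1: x+25/24x²=0 ⇒ x=−24/25=-0.9600; min R=1−1/(4·25/24)=0.7600>−1
Confirm numerically:
  x=-0.803: |R|=0.86868 <1
  x=-0.409: |R|=0.76525 <1
  x=-0.396: |R|=0.76735 <1
  x=-1.056: |R|=1.10560 >1
  x=-1.019: |R|=1.06263 >1
Interval (-0.9600, 0).

(-0.9600,0); λ=-1 ⇒ h* = (24/25)/1 = 0.9600.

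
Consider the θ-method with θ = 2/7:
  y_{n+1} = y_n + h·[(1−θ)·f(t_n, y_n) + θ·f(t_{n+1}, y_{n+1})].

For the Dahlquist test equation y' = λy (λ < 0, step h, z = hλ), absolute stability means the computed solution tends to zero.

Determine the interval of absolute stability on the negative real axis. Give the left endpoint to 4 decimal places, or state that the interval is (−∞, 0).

With y'=λy (z=hλ):
  y_{n+1} = y_n + z·[5/7·y_n + 2/7·y_{n+1}] ⇒ (1 − 2/7z)y_{n+1} = (1 + 5/7z)y_n
  ⇒ R(z) = (1 + 5/7z)/(1 − 2/7z).

Solve |R(x)|<1 on ℝ⁻.
x=-1.27: |R|=0.0681
R=−1: 1+5/7x = −1+2/7x ⇒ -3/7x=2 ⇒ x=2/(-3/7)=-4.6667
Confirm numerically:
  x=-4.544: |R|=0.97713 <1
  x=-3.532: |R|=0.75796 <1
  x=-3.493: |R|=0.74825 <1
  x=-2.771: |R|=0.54656 <1
  x=-5.132: |R|=1.08086 >1
  x=-5.113: |R|=1.07773 >1
  x=-5.069: |R|=1.07043 >1
Stable set (-4.6667, 0).

z∈(-4.6667,0).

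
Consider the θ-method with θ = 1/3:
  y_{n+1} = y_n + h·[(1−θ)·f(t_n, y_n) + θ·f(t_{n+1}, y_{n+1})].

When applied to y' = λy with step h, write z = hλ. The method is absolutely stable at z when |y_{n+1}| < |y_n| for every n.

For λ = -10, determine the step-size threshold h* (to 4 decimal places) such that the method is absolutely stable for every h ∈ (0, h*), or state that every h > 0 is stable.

With y'=λy (z=hλ):
  y_{n+1} = y_n + z·[2/3·y_n + 1/3·y_{n+1}] ⇒ (1 − 1/3z)y_{n+1} = (1 + 2/3z)y_n
  so R(z) = (1 + 2/3z)/(1 − 1/3z).

Solve |R(x)|<1 on ℝ⁻.
x=-1.67: |R|=0.0728
R=−1: 1+2/3x = −1+1/3x ⇒ -1/3x=2 ⇒ x=2/(-1/3)=-6.0000
Confirm numerically:
  x=-4.781: |R|=0.84334 <1
  x=-2.783: |R|=0.44371 <1
  x=-2.514: |R|=0.36779 <1
  x=-2.499: |R|=0.36334 <1
  x=-6.408: |R|=1.04337 >1
  x=-6.083: |R|=1.00914 >1
So |R|<1 on (-6.0000, 0).

(-6.0000,0); λ=-10 ⇒ h* = (6)/10 = 0.6000.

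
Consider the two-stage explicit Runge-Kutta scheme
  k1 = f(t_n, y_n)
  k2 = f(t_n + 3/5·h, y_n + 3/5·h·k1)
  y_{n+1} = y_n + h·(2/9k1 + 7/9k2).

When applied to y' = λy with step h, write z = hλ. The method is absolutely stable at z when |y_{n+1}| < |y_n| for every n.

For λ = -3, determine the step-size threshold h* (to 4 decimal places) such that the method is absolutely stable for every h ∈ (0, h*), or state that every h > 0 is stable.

(-2.1429,0); λ=-3 ⇒ h* = (15/7)/3 = 0.7143.

With y'=λy (z=hλ):
  k1=λy_n ⇒ h·k1=z·y_n;  k2=λ(1+3/5z)y_n ⇒ h·k2=z(1+3/5z)y_n
  y_{n+1}/y_n = 1 + 2/9z + 7/9z(1+3/5z) = 1 + z + 7/15z²
  ⇒ R(z) = 1 + z + 7/15z².

Need |R(x)|<1, x<0.
x=-0.57: |R|=0.5816
R=1: x+7/15x²=0 ⇒ x=−15/7=-2.1429; min R=1−1/(4·7/15)=0.4643>−1
Confirm numerically:
  x=-1.344: |R|=0.49896 <1
  x=-1.145: |R|=0.46681 <1
  x=-1.094: |R|=0.46452 <1
  x=-2.692: |R|=1.68987 >1
  x=-2.575: |R|=1.51929 >1
  x=-2.560: |R|=1.49835 >1
Interval (-2.1429, 0).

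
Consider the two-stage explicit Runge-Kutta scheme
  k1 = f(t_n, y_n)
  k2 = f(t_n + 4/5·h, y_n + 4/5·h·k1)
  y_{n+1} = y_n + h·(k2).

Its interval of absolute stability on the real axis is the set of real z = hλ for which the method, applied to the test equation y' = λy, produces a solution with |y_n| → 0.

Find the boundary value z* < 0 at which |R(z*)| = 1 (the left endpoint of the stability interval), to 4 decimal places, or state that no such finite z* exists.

z* = -1.2500.

With y'=λy (z=hλ):
  k1=λy_n ⇒ h·k1=z·y_n;  k2=λ(1+4/5z)y_n ⇒ h·k2=z(1+4/5z)y_n
  y_{n+1}/y_n = 1 + z(1+4/5z) = 1 + z + 4/5z²
  ⇒ R(z) = 1 + z + 4/5z².

Solve |R(x)|<1 on ℝ⁻.
x=-1.71: |R|=1.6293
R=1: x+4/5x²=0 ⇒ x=−5/4=-1.2500; min R=1−1/(4·4/5)=0.6875>−1
Confirm numerically:
  x=-1.217: |R|=0.96787 <1
  x=-0.688: |R|=0.69068 <1
  x=-0.573: |R|=0.68966 <1
  x=-0.555: |R|=0.69142 <1
  x=-1.494: |R|=1.29163 >1
  x=-1.406: |R|=1.17547 >1
Stable set (-1.2500, 0).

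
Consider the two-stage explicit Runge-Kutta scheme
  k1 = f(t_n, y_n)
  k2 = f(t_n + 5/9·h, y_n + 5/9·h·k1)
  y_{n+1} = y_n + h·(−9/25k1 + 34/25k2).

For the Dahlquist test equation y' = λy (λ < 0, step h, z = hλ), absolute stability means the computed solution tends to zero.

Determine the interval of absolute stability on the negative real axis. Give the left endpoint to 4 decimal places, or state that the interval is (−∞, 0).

(-1.3235, 0).

With y'=λy (z=hλ):
  k1=λy_n ⇒ h·k1=z·y_n;  k2=λ(1+5/9z)y_n ⇒ h·k2=z(1+5/9z)y_n
  y_{n+1}/y_n = 1 − 9/25z + 34/25z(1+5/9z) = 1 + z + 34/45z²
  so R(z) = 1 + z + 34/45z².

Solve |R(x)|<1 on ℝ⁻.
x=-0.77: |R|=0.6780
R=1: x+34/45x²=0 ⇒ x=−45/34=-1.3235; min R=1−1/(4·34/45)=0.6691>−1
Confirm numerically:
  x=-1.025: |R|=0.76881 <1
  x=-0.992: |R|=0.75152 <1
  x=-0.658: |R|=0.66913 <1
  x=-1.815: |R|=1.67397 >1
  x=-1.388: |R|=1.06761 >1
So |R|<1 on (-1.3235, 0).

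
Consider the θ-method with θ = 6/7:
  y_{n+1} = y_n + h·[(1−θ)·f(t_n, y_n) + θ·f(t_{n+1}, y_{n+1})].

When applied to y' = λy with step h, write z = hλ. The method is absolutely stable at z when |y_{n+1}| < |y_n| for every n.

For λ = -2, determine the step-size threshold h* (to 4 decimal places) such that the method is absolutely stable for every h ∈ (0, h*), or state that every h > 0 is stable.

Set f=λy, z=hλ:
  y_{n+1} = y_n + z·[1/7·y_n + 6/7·y_{n+1}] ⇒ (1 − 6/7z)y_{n+1} = (1 + 1/7z)y_n
  ⇒ R(z) = (1 + 1/7z)/(1 − 6/7z).

Need |R(x)|<1, x<0.
x=-1.55: |R|=0.3344
x=-2: |R|=0.2632
x=-10: |R|=0.0448
x=-100: |R|=0.1532
θ=6/7≥1/2 ⇒ |1+1/7x|<|1−6/7x| ∀x<0 ⇒ unbounded interval.

(−∞, 0) — no finite endpoint. Any h>0 works for λ=-2.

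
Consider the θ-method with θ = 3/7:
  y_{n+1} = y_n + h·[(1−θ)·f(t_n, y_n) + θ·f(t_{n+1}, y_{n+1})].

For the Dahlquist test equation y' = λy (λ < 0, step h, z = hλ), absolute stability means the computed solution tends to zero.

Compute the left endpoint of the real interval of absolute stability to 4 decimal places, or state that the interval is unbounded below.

Test eqn y'=λy, z=hλ:
  y_{n+1} = y_n + z·[4/7·y_n + 3/7·y_{n+1}] ⇒ (1 − 3/7z)y_{n+1} = (1 + 4/7z)y_n
  Hence R(z) = (1 + 4/7z)/(1 − 3/7z).

Boundary: |R(x)|=1, x<0.
x=-0.34: |R|=0.7032
R=−1: 1+4/7x = −1+3/7x ⇒ -1/7x=2 ⇒ x=2/(-1/7)=-14.0000
Confirm numerically:
  x=-12.203: |R|=0.95879 <1
  x=-9.483: |R|=0.87258 <1
  x=-8.557: |R|=0.83340 <1
  x=-7.359: |R|=0.77161 <1
  x=-14.594: |R|=1.01170 >1
  x=-14.340: |R|=1.00680 >1
Stable set (-14.0000, 0).

left endpoint -14.0000.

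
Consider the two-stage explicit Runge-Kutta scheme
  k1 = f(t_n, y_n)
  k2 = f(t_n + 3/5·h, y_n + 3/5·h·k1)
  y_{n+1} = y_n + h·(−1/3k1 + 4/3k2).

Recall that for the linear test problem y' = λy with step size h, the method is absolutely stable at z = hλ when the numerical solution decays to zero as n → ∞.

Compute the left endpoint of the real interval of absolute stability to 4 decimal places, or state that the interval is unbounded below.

With y'=λy (z=hλ):
  k1=λy_n ⇒ h·k1=z·y_n;  k2=λ(1+3/5z)y_n ⇒ h·k2=z(1+3/5z)y_n
  y_{n+1}/y_n = 1 − 1/3z + 4/3z(1+3/5z) = 1 + z + 4/5z²
  so R(z) = 1 + z + 4/5z².

Find x<0 with |R(x)|<1.
x=-0.92: |R|=0.7571
R=1: x+4/5x²=0 ⇒ x=−5/4=-1.2500; min R=1−1/(4·4/5)=0.6875>−1
Confirm numerically:
  x=-1.185: |R|=0.93838 <1
  x=-0.957: |R|=0.77568 <1
  x=-0.894: |R|=0.74539 <1
  x=-0.508: |R|=0.69845 <1
  x=-1.813: |R|=1.81658 >1
  x=-1.738: |R|=1.67852 >1
  x=-1.327: |R|=1.08174 >1
So |R|<1 on (-1.2500, 0).

z* = -1.2500.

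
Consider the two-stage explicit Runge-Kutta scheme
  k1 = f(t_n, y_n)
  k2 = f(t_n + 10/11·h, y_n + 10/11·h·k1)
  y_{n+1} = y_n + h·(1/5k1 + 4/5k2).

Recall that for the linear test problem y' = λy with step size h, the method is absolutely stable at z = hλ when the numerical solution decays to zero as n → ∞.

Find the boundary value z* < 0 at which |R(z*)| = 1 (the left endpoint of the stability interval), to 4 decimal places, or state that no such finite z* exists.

z* = -1.3750.

Set f=λy, z=hλ:
  k1=λy_n ⇒ h·k1=z·y_n;  k2=λ(1+10/11z)y_n ⇒ h·k2=z(1+10/11z)y_n
  y_{n+1}/y_n = 1 + 1/5z + 4/5z(1+10/11z) = 1 + z + 8/11z²
  ⇒ R(z) = 1 + z + 8/11z².

Need |R(x)|<1, x<0.
x=-0.51: |R|=0.6792
R=1: x+8/11x²=0 ⇒ x=−11/8=-1.3750; min R=1−1/(4·8/11)=0.6562>−1
Confirm numerically:
  x=-1.222: |R|=0.86402 <1
  x=-0.799: |R|=0.66529 <1
  x=-0.709: |R|=0.65659 <1
  x=-1.577: |R|=1.23168 >1
  x=-1.527: |R|=1.16880 >1
  x=-1.494: |R|=1.12930 >1
Stable set (-1.3750, 0).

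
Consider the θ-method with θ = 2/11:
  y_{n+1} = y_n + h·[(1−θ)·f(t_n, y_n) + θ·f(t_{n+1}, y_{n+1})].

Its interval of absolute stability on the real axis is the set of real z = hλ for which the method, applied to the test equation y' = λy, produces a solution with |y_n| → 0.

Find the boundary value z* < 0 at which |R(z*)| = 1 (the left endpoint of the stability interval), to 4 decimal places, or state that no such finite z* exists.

left endpoint -3.1429.

Test eqn y'=λy, z=hλ:
  y_{n+1} = y_n + z·[9/11·y_n + 2/11·y_{n+1}] ⇒ (1 − 2/11z)y_{n+1} = (1 + 9/11z)y_n
  ⇒ R(z) = (1 + 9/11z)/(1 − 2/11z).

Boundary: |R(x)|=1, x<0.
x=-0.36: |R|=0.6621
R=−1: 1+9/11x = −1+2/11x ⇒ -7/11x=2 ⇒ x=2/(-7/11)=-3.1429
Confirm numerically:
  x=-3.096: |R|=0.98092 <1
  x=-2.504: |R|=0.72064 <1
  x=-2.361: |R|=0.65189 <1
  x=-1.412: |R|=0.12355 <1
  x=-3.338: |R|=1.07728 >1
  x=-3.292: |R|=1.05937 >1
So |R|<1 on (-3.1429, 0).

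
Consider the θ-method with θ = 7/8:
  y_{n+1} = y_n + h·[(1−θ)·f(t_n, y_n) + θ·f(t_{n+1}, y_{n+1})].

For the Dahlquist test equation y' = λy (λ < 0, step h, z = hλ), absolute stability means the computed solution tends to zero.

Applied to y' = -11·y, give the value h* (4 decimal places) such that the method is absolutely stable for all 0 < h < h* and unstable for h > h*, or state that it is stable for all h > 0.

interval (−∞, 0). Any h>0 works for λ=-11.

On y'=λy, z=hλ:
  y_{n+1} = y_n + z·[1/8·y_n + 7/8·y_{n+1}] ⇒ (1 − 7/8z)y_{n+1} = (1 + 1/8z)y_n
  ⇒ R(z) = (1 + 1/8z)/(1 − 7/8z).

Solve |R(x)|<1 on ℝ⁻.
x=-1.33: |R|=0.3853
x=-2: |R|=0.2727
x=-10: |R|=0.0256
x=-100: |R|=0.1299
θ=7/8≥1/2 ⇒ |1+1/8x|<|1−7/8x| ∀x<0 ⇒ stable on all of ℝ⁻.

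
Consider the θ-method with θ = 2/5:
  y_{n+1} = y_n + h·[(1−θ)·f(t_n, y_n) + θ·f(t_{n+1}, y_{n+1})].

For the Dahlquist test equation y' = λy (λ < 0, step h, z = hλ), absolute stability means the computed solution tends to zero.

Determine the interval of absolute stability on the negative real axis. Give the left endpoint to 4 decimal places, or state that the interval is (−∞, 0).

Set f=λy, z=hλ:
  y_{n+1} = y_n + z·[3/5·y_n + 2/5·y_{n+1}] ⇒ (1 − 2/5z)y_{n+1} = (1 + 3/5z)y_n
  ⇒ R(z) = (1 + 3/5z)/(1 − 2/5z).

Find x<0 with |R(x)|<1.
x=-1.44: |R|=0.0863
R=−1: 1+3/5x = −1+2/5x ⇒ -1/5x=2 ⇒ x=2/(-1/5)=-10.0000
Confirm numerically:
  x=-9.039: |R|=0.95836 <1
  x=-5.591: |R|=0.72754 <1
  x=-4.347: |R|=0.58719 <1
  x=-10.277: |R|=1.01084 >1
  x=-10.118: |R|=1.00468 >1
So |R|<1 on (-10.0000, 0).

(-10.0000, 0).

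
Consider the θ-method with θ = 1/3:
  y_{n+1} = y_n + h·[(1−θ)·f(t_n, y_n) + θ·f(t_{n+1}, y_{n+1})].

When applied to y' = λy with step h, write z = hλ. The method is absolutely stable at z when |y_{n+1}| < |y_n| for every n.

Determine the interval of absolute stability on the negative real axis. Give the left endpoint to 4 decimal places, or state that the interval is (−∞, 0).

Test eqn y'=λy, z=hλ:
  y_{n+1} = y_n + z·[2/3·y_n + 1/3·y_{n+1}] ⇒ (1 − 1/3z)y_{n+1} = (1 + 2/3z)y_n
  ⇒ R(z) = (1 + 2/3z)/(1 − 1/3z).

Need |R(x)|<1, x<0.
x=-1.4: |R|=0.0455
R=−1: 1+2/3x = −1+1/3x ⇒ -1/3x=2 ⇒ x=2/(-1/3)=-6.0000
Confirm numerically:
  x=-4.856: |R|=0.85438 <1
  x=-4.397: |R|=0.78329 <1
  x=-3.762: |R|=0.66903 <1
  x=-6.255: |R|=1.02755 >1
  x=-6.172: |R|=1.01875 >1
  x=-6.070: |R|=1.00772 >1
Interval (-6.0000, 0).

(-6.0000, 0).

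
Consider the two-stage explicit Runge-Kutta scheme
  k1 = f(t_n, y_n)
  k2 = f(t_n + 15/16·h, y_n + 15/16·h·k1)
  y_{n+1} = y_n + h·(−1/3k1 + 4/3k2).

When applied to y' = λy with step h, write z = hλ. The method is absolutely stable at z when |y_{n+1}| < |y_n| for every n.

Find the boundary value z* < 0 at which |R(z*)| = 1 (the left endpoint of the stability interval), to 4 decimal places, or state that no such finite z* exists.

z* = -0.8000.

On y'=λy, z=hλ:
  k1=λy_n ⇒ h·k1=z·y_n;  k2=λ(1+15/16z)y_n ⇒ h·k2=z(1+15/16z)y_n
  y_{n+1}/y_n = 1 − 1/3z + 4/3z(1+15/16z) = 1 + z + 5/4z²
  Hence R(z) = 1 + z + 5/4z².

Need |R(x)|<1, x<0.
x=-1.2: |R|=1.6000
R=1: x+5/4x²=0 ⇒ x=−4/5=-0.8000; min R=1−1/(4·5/4)=0.8000>−1
Confirm numerically:
  x=-0.594: |R|=0.84704 <1
  x=-0.538: |R|=0.82381 <1
  x=-0.395: |R|=0.80003 <1
  x=-1.172: |R|=1.54498 >1
  x=-1.056: |R|=1.33792 >1
Interval (-0.8000, 0).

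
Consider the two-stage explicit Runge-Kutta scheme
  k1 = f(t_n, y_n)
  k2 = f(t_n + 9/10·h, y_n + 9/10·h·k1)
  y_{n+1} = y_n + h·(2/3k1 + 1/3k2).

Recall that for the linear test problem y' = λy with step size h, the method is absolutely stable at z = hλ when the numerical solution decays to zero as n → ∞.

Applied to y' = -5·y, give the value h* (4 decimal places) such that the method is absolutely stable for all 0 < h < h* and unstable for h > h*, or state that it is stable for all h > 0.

With y'=λy (z=hλ):
  k1=λy_n ⇒ h·k1=z·y_n;  k2=λ(1+9/10z)y_n ⇒ h·k2=z(1+9/10z)y_n
  y_{n+1}/y_n = 1 + 2/3z + 1/3z(1+9/10z) = 1 + z + 3/10z²
  Hence R(z) = 1 + z + 3/10z².

Find x<0 with |R(x)|<1.
x=-1.51: |R|=0.1740
R=1: x+3/10x²=0 ⇒ x=−10/3=-3.3333; min R=1−1/(4·3/10)=0.1667>−1
Confirm numerically:
  x=-2.864: |R|=0.59675 <1
  x=-2.713: |R|=0.49511 <1
  x=-2.194: |R|=0.25009 <1
  x=-1.590: |R|=0.16843 <1
  x=-3.545: |R|=1.22511 >1
  x=-3.416: |R|=1.08472 >1
  x=-3.372: |R|=1.03912 >1
Interval (-3.3333, 0).

(-3.3333,0); λ=-5 ⇒ h* = (10/3)/5 = 0.6667.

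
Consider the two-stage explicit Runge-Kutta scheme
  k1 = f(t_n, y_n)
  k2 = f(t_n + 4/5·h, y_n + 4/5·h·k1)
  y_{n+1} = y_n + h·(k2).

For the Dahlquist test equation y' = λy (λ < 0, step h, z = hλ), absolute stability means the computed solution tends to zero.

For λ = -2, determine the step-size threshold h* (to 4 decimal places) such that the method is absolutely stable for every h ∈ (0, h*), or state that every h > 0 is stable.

On y'=λy, z=hλ:
  k1=λy_n ⇒ h·k1=z·y_n;  k2=λ(1+4/5z)y_n ⇒ h·k2=z(1+4/5z)y_n
  y_{n+1}/y_n = 1 + z(1+4/5z) = 1 + z + 4/5z²
  Hence R(z) = 1 + z + 4/5z².

Solve |R(x)|<1 on ℝ⁻.
x=-1.36: |R|=1.1197
R=1: x+4/5x²=0 ⇒ x=−5/4=-1.2500; min R=1−1/(4·4/5)=0.6875>−1
Confirm numerically:
  x=-1.136: |R|=0.89640 <1
  x=-1.082: |R|=0.85458 <1
  x=-1.026: |R|=0.81614 <1
  x=-1.801: |R|=1.79388 >1
  x=-1.637: |R|=1.50682 >1
  x=-1.452: |R|=1.23464 >1
Interval (-1.2500, 0).

(-1.2500,0); λ=-2 ⇒ h* = (5/4)/2 = 0.6250.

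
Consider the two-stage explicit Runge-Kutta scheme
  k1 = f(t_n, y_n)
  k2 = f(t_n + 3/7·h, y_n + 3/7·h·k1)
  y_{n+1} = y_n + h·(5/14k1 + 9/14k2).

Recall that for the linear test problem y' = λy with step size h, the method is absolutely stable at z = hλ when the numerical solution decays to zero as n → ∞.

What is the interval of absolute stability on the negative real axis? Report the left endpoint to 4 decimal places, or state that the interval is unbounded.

(-3.6296, 0).

With y'=λy (z=hλ):
  k1=λy_n ⇒ h·k1=z·y_n;  k2=λ(1+3/7z)y_n ⇒ h·k2=z(1+3/7z)y_n
  y_{n+1}/y_n = 1 + 5/14z + 9/14z(1+3/7z) = 1 + z + 27/98z²
  so R(z) = 1 + z + 27/98z².

Boundary: |R(x)|=1, x<0.
x=-1.65: |R|=0.1001
R=1: x+27/98x²=0 ⇒ x=−98/27=-3.6296; min R=1−1/(4·27/98)=0.0926>−1
Confirm numerically:
  x=-3.395: |R|=0.78054 <1
  x=-3.140: |R|=0.57642 <1
  x=-2.871: |R|=0.39993 <1
  x=-2.084: |R|=0.11256 <1
  x=-3.871: |R|=1.25742 >1
  x=-3.844: |R|=1.22703 >1
  x=-3.666: |R|=1.03673 >1
Interval (-3.6296, 0).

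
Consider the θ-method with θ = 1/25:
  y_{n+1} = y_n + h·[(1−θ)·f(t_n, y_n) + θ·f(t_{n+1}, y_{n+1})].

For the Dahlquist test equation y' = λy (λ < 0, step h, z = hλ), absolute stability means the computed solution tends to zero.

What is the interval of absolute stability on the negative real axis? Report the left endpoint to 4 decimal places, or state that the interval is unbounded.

Test eqn y'=λy, z=hλ:
  y_{n+1} = y_n + z·[24/25·y_n + 1/25·y_{n+1}] ⇒ (1 − 1/25z)y_{n+1} = (1 + 24/25z)y_n
  ⇒ R(z) = (1 + 24/25z)/(1 − 1/25z).

Solve |R(x)|<1 on ℝ⁻.
x=-0.38: |R|=0.6257
R=−1: 1+24/25x = −1+1/25x ⇒ -23/25x=2 ⇒ x=2/(-23/25)=-2.1739
Confirm numerically:
  x=-1.865: |R|=0.73553 <1
  x=-1.580: |R|=0.48608 <1
  x=-1.201: |R|=0.14595 <1
  x=-1.142: |R|=0.09211 <1
  x=-2.680: |R|=1.42052 >1
  x=-2.602: |R|=1.35671 >1
  x=-2.552: |R|=1.31562 >1
So |R|<1 on (-2.1739, 0).

(-2.1739, 0).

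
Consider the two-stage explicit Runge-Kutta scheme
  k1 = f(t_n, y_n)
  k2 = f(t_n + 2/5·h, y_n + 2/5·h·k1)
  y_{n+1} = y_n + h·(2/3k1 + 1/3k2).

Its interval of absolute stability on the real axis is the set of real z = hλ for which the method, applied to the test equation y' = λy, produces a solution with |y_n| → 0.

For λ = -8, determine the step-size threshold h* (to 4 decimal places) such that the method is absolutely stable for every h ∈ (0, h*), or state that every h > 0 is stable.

(-7.5000,0); λ=-8 ⇒ h* = (15/2)/8 = 0.9375.

Test eqn y'=λy, z=hλ:
  k1=λy_n ⇒ h·k1=z·y_n;  k2=λ(1+2/5z)y_n ⇒ h·k2=z(1+2/5z)y_n
  y_{n+1}/y_n = 1 + 2/3z + 1/3z(1+2/5z) = 1 + z + 2/15z²
  so R(z) = 1 + z + 2/15z².

Solve |R(x)|<1 on ℝ⁻.
x=-1.6: |R|=0.2587
R=1: x+2/15x²=0 ⇒ x=−15/2=-7.5000; min R=1−1/(4·2/15)=-0.8750>−1
Confirm numerically:
  x=-6.027: |R|=0.18370 <1
  x=-5.741: |R|=0.34646 <1
  x=-5.103: |R|=0.63092 <1
  x=-4.649: |R|=0.76724 <1
  x=-7.911: |R|=1.43352 >1
  x=-7.879: |R|=1.39815 >1
  x=-7.849: |R|=1.36524 >1
So |R|<1 on (-7.5000, 0).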